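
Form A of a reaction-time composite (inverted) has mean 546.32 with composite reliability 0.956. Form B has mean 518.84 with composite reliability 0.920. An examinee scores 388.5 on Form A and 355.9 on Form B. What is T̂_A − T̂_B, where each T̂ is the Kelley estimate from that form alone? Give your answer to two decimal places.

26.51

T̂_A = 0.956(388.5) + 0.044(546.32) = 395.4441
T̂_B = 0.920(355.9) + 0.080(518.84) = 368.9352
T̂_A − T̂_B = 26.5089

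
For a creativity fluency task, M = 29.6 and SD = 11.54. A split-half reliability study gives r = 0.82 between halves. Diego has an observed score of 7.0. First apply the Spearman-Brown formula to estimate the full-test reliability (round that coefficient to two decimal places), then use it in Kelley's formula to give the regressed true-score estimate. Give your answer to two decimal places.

Spearman-Brown: ρ = 2r/(1 + r) = 2(0.82)/(1 + 0.82) = 1.640/1.82 = 0.9011 → 0.90
T̂ = ρX + (1 − ρ)μ
  = 0.90 × 7.0 + 0.10 × 29.6
  = 6.300 + 2.960
  = 9.260
  ≈ 9.26

9.26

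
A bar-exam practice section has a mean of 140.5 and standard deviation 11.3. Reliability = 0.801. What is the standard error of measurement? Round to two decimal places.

5.04

SEM = SD · √(1 − ρ) = 11.3 × √0.199 = 11.3 × 0.4461 = 5.041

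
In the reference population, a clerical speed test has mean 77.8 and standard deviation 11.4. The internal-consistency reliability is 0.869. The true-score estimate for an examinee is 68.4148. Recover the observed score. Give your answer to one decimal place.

T̂ = ρX + (1 − ρ)μ  ⇒  X = (T̂ − (1 − ρ)μ) / ρ
X = (68.4148 − 0.131 × 77.8) / 0.869 = (68.4148 − 10.1918) / 0.869 = 58.2230 / 0.869 = 67.000

67.0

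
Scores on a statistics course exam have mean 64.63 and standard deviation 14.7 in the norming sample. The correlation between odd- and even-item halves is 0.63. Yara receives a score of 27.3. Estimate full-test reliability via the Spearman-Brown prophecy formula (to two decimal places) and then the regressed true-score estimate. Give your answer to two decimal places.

35.89

Spearman-Brown: ρ = 2r/(1 + r) = 2(0.63)/(1 + 0.63) = 1.260/1.63 = 0.7730 → 0.77
T̂ = ρX + (1 − ρ)μ
  = 0.77 × 27.3 + 0.23 × 64.63
  = 21.021 + 14.8649
  = 35.886
  ≈ 35.89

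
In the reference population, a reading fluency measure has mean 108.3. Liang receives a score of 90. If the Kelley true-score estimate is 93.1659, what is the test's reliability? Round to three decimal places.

0.827

T̂ = ρX + (1 − ρ)μ  ⇒  T̂ − μ = ρ(X − μ)
ρ = (T̂ − μ)/(X − μ) = (93.1659 − 108.3) / (90 − 108.3) = -15.1341 / -18.3 = 0.82700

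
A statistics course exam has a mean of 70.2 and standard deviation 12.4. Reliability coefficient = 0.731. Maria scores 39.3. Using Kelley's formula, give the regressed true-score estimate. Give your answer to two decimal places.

Weight the observed score by reliability and the mean by (1 − reliability): T̂ = 0.731·39.3 + 0.269·70.2 = 28.7283 + 18.8838 = 47.612.

47.61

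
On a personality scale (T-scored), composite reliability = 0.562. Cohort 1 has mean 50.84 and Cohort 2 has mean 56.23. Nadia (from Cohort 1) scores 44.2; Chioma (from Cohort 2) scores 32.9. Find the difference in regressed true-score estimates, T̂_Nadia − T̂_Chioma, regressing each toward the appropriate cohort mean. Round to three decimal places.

T̂_Nadia = 0.562(44.2) + 0.438(50.84) = 47.10832
T̂_Chioma = 0.562(32.9) + 0.438(56.23) = 43.11854
Difference = 47.10832 − 43.11854 = 3.98978

3.990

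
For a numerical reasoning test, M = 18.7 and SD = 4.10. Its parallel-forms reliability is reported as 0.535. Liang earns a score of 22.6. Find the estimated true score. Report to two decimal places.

Kelley's formula gives T̂ = 0.535·22.6 + 0.465·18.7 = 12.0910 + 8.6955 = 20.787.

20.79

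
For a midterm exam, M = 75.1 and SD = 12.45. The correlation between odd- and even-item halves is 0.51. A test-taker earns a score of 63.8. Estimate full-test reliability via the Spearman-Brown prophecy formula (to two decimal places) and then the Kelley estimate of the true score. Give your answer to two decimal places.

Spearman-Brown: ρ = 2r/(1 + r) = 2(0.51)/(1 + 0.51) = 1.020/1.51 = 0.6755 → 0.68
T̂ = 0.68(63.8) + 0.32(75.1) = 43.384 + 24.032 = 67.416 → 67.42

67.42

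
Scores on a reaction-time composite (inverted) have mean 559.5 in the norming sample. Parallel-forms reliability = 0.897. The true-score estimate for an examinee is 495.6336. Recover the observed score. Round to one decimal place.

488.3

T̂ = ρX + (1 − ρ)μ  ⇒  X = (T̂ − (1 − ρ)μ) / ρ
X = (495.6336 − 0.103 × 559.5) / 0.897 = (495.6336 − 57.6285) / 0.897 = 438.0051 / 0.897 = 488.300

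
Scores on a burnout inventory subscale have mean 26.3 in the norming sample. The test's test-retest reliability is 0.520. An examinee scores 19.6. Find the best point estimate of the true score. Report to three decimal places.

22.816

Weight the observed score by reliability and the mean by (1 − reliability): T̂ = 0.520·19.6 + 0.480·26.3 = 10.1920 + 12.6240 = 22.8160.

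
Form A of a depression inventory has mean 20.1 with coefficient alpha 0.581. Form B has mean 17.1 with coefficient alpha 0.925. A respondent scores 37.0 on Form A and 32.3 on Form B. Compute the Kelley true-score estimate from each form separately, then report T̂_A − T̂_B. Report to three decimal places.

-1.241

T̂_A = 0.581(37.0) + 0.419(20.1) = 29.91890
T̂_B = 0.925(32.3) + 0.075(17.1) = 31.16000
T̂_A − T̂_B = -1.24110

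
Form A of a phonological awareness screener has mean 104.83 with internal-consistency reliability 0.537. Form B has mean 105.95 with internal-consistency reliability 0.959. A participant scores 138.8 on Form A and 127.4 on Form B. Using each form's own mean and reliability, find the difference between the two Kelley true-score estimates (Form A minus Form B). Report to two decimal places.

-3.45

T̂_A = 0.537(138.8) + 0.463(104.83) = 123.0719
T̂_B = 0.959(127.4) + 0.041(105.95) = 126.5206
T̂_A − T̂_B = -3.4487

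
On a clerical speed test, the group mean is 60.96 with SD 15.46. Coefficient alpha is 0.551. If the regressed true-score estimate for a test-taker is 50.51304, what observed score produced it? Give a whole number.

T̂ = ρX + (1 − ρ)μ  ⇒  X = (T̂ − (1 − ρ)μ) / ρ
X = (50.51304 − 0.449 × 60.96) / 0.551 = (50.51304 − 27.37104) / 0.551 = 23.14200 / 0.551 = 42.00

42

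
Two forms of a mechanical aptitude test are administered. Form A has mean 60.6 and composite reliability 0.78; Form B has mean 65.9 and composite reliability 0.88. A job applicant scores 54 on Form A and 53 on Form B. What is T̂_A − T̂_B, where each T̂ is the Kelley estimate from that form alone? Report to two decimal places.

0.90

T̂_A = 0.78(54) + 0.22(60.6) = 55.4520
T̂_B = 0.88(53) + 0.12(65.9) = 54.5480
T̂_A − T̂_B = 0.9040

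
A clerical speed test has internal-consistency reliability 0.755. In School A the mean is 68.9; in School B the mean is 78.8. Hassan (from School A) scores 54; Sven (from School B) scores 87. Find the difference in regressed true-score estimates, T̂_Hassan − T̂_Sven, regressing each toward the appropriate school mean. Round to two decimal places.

T̂_Hassan = 0.755(54) + 0.245(68.9) = 57.6505
T̂_Sven = 0.755(87) + 0.245(78.8) = 84.9910
Difference = 57.6505 − 84.9910 = -27.3405

-27.34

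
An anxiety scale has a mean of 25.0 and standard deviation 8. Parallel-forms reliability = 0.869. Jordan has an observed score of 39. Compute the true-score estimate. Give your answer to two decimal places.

Regress the observed score toward the mean by the unreliability: T̂ = 0.869·39 + 0.131·25.0 = 33.891 + 3.2750 = 37.166.

37.17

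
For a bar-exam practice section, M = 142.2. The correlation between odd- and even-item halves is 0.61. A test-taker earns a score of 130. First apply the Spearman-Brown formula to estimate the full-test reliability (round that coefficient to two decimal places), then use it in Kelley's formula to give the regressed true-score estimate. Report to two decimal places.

132.93

Spearman-Brown: ρ = 2r/(1 + r) = 2(0.61)/(1 + 0.61) = 1.220/1.61 = 0.7578 → 0.76
T̂ = 0.76(130) + 0.24(142.2) = 98.80 + 34.128 = 132.928 → 132.93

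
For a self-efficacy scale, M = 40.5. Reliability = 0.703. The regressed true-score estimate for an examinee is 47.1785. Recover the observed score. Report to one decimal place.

50.0

T̂ = ρX + (1 − ρ)μ  ⇒  X = (T̂ − (1 − ρ)μ) / ρ
X = (47.1785 − 0.297 × 40.5) / 0.703 = (47.1785 − 12.0285) / 0.703 = 35.1500 / 0.703 = 50.000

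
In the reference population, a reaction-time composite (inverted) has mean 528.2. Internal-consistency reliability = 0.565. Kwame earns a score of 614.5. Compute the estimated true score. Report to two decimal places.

T̂ = ρX + (1 − ρ)μ
  = 0.565 × 614.5 + 0.435 × 528.2
  = 347.1925 + 229.7670
  = 576.960
  ≈ 576.96

576.96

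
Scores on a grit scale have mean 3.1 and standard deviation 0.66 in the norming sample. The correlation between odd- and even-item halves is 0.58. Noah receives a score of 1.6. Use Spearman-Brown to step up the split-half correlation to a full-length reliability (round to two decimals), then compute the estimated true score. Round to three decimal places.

2.005

Spearman-Brown: ρ = 2r/(1 + r) = 2(0.58)/(1 + 0.58) = 1.160/1.58 = 0.7342 → 0.73
T̂ = ρX + (1 − ρ)μ
  = 0.73 × 1.6 + 0.27 × 3.1
  = 1.168 + 0.837
  = 2.0050
  ≈ 2.005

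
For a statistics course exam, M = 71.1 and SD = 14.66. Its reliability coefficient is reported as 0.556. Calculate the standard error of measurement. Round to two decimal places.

SEM = SD · √(1 − ρ) = 14.66 × √0.444 = 14.66 × 0.6663 = 9.768

9.77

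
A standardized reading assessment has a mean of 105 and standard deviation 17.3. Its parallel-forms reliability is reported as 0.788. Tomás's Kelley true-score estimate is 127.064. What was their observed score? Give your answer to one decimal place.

T̂ = ρX + (1 − ρ)μ  ⇒  X = (T̂ − (1 − ρ)μ) / ρ
X = (127.064 − 0.212 × 105) / 0.788 = (127.064 − 22.260) / 0.788 = 104.804 / 0.788 = 133.000

133.0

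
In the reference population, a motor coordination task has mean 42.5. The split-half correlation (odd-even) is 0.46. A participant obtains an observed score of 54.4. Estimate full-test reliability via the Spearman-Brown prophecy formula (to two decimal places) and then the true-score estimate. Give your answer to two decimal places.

Spearman-Brown: ρ = 2r/(1 + r) = 2(0.46)/(1 + 0.46) = 0.920/1.46 = 0.6301 → 0.63
T̂ = ρX + (1 − ρ)μ
  = 0.63 × 54.4 + 0.37 × 42.5
  = 34.272 + 15.725
  = 49.997
  ≈ 50.00

50.00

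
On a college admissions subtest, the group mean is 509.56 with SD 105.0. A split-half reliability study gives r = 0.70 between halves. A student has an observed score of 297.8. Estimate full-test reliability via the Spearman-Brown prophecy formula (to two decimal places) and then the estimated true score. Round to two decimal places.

Spearman-Brown: ρ = 2r/(1 + r) = 2(0.70)/(1 + 0.70) = 1.400/1.70 = 0.8235 → 0.82
T̂ = ρX + (1 − ρ)μ
  = 0.82 × 297.8 + 0.18 × 509.56
  = 244.196 + 91.7208
  = 335.917
  ≈ 335.92

335.92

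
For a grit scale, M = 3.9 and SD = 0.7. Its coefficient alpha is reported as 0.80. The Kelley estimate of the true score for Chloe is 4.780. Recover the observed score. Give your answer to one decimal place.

5.0

T̂ = ρX + (1 − ρ)μ  ⇒  X = (T̂ − (1 − ρ)μ) / ρ
X = (4.780 − 0.20 × 3.9) / 0.80 = (4.780 − 0.780) / 0.80 = 4.000 / 0.80 = 5.000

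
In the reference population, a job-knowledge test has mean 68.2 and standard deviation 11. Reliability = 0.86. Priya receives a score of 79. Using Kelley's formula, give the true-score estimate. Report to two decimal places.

T̂ = 0.86(79) + 0.14(68.2) = 67.94 + 9.548 = 77.488 → 77.49

77.49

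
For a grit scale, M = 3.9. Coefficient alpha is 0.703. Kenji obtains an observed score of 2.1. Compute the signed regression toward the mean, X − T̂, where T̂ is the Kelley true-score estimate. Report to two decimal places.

-0.53

T̂ = 0.703(2.1) + 0.297(3.9) = 1.4763 + 1.1583 = 2.6346 → 2.635
X − T̂ = 2.1 − 2.635 = -0.535 → -0.53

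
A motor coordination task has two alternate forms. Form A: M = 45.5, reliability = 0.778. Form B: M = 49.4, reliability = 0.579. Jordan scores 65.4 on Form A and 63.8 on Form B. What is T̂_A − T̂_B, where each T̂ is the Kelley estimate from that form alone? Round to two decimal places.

T̂_A = 0.778(65.4) + 0.222(45.5) = 60.9822
T̂_B = 0.579(63.8) + 0.421(49.4) = 57.7376
T̂_A − T̂_B = 3.2446

3.24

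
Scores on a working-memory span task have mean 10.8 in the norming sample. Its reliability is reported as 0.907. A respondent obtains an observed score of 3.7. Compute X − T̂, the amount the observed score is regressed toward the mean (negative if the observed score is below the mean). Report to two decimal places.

-0.66

Kelley's formula gives T̂ = 0.907·3.7 + 0.093·10.8 = 3.3559 + 1.0044 = 4.3603.
X − T̂ = 3.7 − 4.360 = -0.660 → -0.66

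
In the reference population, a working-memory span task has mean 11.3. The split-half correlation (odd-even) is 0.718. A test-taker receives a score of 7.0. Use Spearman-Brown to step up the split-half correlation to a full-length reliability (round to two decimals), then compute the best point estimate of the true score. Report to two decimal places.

Spearman-Brown: ρ = 2r/(1 + r) = 2(0.718)/(1 + 0.718) = 1.4360/1.718 = 0.8359 → 0.84
Weight the observed score by reliability and the mean by (1 − reliability): T̂ = 0.84·7.0 + 0.16·11.3 = 5.880 + 1.808 = 7.688.

7.69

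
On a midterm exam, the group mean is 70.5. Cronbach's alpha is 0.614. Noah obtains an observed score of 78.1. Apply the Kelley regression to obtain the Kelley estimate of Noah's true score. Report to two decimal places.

T̂ = 0.614(78.1) + 0.386(70.5) = 47.9534 + 27.2130 = 75.166 → 75.17

75.17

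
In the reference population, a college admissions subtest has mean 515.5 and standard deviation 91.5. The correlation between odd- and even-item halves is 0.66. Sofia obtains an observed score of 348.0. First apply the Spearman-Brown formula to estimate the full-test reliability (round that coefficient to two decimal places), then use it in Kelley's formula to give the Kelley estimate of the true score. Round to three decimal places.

381.500

Spearman-Brown: ρ = 2r/(1 + r) = 2(0.66)/(1 + 0.66) = 1.320/1.66 = 0.7952 → 0.80
T̂ = ρX + (1 − ρ)μ
  = 0.80 × 348.0 + 0.20 × 515.5
  = 278.400 + 103.100
  = 381.5000
  ≈ 381.500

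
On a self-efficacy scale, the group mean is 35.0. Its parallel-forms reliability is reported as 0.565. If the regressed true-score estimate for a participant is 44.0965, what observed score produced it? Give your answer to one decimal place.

T̂ = ρX + (1 − ρ)μ  ⇒  X = (T̂ − (1 − ρ)μ) / ρ
X = (44.0965 − 0.435 × 35.0) / 0.565 = (44.0965 − 15.2250) / 0.565 = 28.8715 / 0.565 = 51.100

51.1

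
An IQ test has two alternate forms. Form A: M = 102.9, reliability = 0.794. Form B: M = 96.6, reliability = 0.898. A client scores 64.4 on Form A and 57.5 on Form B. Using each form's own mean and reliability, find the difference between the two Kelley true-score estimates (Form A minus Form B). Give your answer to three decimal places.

10.843

T̂_A = 0.794(64.4) + 0.206(102.9) = 72.33100
T̂_B = 0.898(57.5) + 0.102(96.6) = 61.48820
T̂_A − T̂_B = 10.84280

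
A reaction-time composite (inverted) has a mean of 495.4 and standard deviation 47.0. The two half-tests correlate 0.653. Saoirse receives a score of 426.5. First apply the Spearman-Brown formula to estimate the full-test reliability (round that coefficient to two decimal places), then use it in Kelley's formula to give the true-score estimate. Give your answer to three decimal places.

Spearman-Brown: ρ = 2r/(1 + r) = 2(0.653)/(1 + 0.653) = 1.3060/1.653 = 0.7901 → 0.79
Regress the observed score toward the mean by the unreliability: T̂ = 0.79·426.5 + 0.21·495.4 = 336.935 + 104.034 = 440.9690.

440.969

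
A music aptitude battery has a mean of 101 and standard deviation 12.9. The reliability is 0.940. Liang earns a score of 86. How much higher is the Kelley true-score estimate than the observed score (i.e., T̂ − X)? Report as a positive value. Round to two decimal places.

0.90

T̂ = ρX + (1 − ρ)μ
  = 0.940 × 86 + 0.060 × 101
  = 80.840 + 6.060
  = 86.9000
  ≈ 86.900
T̂ − X = 86.900 − 86 = 0.900 → 0.90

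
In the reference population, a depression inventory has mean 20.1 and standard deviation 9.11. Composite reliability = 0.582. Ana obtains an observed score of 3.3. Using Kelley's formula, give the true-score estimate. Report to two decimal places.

10.32

Weight the observed score by reliability and the mean by (1 − reliability): T̂ = 0.582·3.3 + 0.418·20.1 = 1.9206 + 8.4018 = 10.322.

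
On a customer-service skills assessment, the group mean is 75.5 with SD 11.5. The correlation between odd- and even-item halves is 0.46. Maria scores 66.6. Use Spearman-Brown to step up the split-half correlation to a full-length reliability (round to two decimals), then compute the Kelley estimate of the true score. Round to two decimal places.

69.89

Spearman-Brown: ρ = 2r/(1 + r) = 2(0.46)/(1 + 0.46) = 0.920/1.46 = 0.6301 → 0.63
T̂ = 0.63(66.6) + 0.37(75.5) = 41.958 + 27.935 = 69.893 → 69.89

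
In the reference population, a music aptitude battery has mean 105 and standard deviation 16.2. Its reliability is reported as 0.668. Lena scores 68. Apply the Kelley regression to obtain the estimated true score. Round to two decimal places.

80.28

T̂ = ρX + (1 − ρ)μ
  = 0.668 × 68 + 0.332 × 105
  = 45.424 + 34.860
  = 80.284
  ≈ 80.28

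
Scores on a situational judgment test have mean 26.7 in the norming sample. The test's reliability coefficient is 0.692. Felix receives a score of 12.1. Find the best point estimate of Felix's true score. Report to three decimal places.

T̂ = 0.692(12.1) + 0.308(26.7) = 8.3732 + 8.2236 = 16.5968 → 16.597

16.597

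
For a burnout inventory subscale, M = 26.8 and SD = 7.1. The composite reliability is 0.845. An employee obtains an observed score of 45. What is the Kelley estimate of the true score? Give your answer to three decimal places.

T̂ = ρX + (1 − ρ)μ
  = 0.845 × 45 + 0.155 × 26.8
  = 38.025 + 4.1540
  = 42.1790
  ≈ 42.179

42.179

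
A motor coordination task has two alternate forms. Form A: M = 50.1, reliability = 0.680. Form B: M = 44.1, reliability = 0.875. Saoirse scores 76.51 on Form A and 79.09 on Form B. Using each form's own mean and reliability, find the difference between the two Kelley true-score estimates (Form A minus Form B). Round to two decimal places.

T̂_A = 0.680(76.51) + 0.320(50.1) = 68.0588
T̂_B = 0.875(79.09) + 0.125(44.1) = 74.7163
T̂_A − T̂_B = -6.6574

-6.66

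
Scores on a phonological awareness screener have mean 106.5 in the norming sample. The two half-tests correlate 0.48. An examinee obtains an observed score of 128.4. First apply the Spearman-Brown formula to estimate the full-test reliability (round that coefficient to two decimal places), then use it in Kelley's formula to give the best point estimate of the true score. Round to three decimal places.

Spearman-Brown: ρ = 2r/(1 + r) = 2(0.48)/(1 + 0.48) = 0.960/1.48 = 0.6486 → 0.65
Weight the observed score by reliability and the mean by (1 − reliability): T̂ = 0.65·128.4 + 0.35·106.5 = 83.460 + 37.275 = 120.7350.

120.735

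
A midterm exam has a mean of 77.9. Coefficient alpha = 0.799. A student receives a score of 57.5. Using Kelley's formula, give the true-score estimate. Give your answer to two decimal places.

T̂ = 0.799(57.5) + 0.201(77.9) = 45.9425 + 15.6579 = 61.600 → 61.60

61.60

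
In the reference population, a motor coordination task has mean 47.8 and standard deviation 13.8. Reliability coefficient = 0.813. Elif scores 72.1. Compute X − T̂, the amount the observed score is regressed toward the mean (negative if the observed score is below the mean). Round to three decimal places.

4.544

Weight the observed score by reliability and the mean by (1 − reliability): T̂ = 0.813·72.1 + 0.187·47.8 = 58.6173 + 8.9386 = 67.55590.
X − T̂ = 72.1 − 67.5559 = 4.5441 → 4.544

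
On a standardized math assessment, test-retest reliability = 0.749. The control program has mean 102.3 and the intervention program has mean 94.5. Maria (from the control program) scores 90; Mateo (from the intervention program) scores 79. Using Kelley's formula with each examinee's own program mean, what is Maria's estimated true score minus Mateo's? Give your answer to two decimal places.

10.20

T̂_Maria = 0.749(90) + 0.251(102.3) = 93.0873
T̂_Mateo = 0.749(79) + 0.251(94.5) = 82.8905
Difference = 93.0873 − 82.8905 = 10.1968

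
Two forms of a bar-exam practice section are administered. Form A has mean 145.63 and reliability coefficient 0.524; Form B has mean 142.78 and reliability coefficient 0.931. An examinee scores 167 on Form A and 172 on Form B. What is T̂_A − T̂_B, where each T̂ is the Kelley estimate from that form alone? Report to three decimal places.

T̂_A = 0.524(167) + 0.476(145.63) = 156.82788
T̂_B = 0.931(172) + 0.069(142.78) = 169.98382
T̂_A − T̂_B = -13.15594

-13.156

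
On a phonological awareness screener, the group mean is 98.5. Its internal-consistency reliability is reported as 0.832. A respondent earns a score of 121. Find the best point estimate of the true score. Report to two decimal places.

117.22

T̂ = ρX + (1 − ρ)μ
  = 0.832 × 121 + 0.168 × 98.5
  = 100.672 + 16.5480
  = 117.220
  ≈ 117.22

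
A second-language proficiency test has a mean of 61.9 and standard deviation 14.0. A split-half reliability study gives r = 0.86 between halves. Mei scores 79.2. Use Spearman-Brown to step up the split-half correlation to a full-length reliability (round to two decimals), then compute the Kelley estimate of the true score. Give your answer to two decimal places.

77.82

Spearman-Brown: ρ = 2r/(1 + r) = 2(0.86)/(1 + 0.86) = 1.720/1.86 = 0.9247 → 0.92
T̂ = ρX + (1 − ρ)μ
  = 0.92 × 79.2 + 0.08 × 61.9
  = 72.864 + 4.952
  = 77.816
  ≈ 77.82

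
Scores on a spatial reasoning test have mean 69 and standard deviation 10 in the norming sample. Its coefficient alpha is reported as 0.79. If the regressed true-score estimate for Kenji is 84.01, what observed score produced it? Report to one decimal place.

88.0

T̂ = ρX + (1 − ρ)μ  ⇒  X = (T̂ − (1 − ρ)μ) / ρ
X = (84.01 − 0.21 × 69) / 0.79 = (84.01 − 14.49) / 0.79 = 69.52 / 0.79 = 88.000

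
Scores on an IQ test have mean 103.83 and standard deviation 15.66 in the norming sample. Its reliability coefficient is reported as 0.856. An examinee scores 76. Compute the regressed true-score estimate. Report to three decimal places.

80.008

T̂ = 0.856(76) + 0.144(103.83) = 65.056 + 14.95152 = 80.0075 → 80.008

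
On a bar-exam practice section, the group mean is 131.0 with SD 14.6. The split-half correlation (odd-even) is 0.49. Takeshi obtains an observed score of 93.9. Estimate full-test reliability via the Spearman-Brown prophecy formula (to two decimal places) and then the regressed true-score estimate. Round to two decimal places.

Spearman-Brown: ρ = 2r/(1 + r) = 2(0.49)/(1 + 0.49) = 0.980/1.49 = 0.6577 → 0.66
T̂ = 0.66(93.9) + 0.34(131.0) = 61.974 + 44.540 = 106.514 → 106.51

106.51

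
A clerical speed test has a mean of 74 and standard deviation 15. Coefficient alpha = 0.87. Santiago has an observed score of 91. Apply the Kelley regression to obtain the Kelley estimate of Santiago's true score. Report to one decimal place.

Regress the observed score toward the mean by the unreliability: T̂ = 0.87·91 + 0.13·74 = 79.17 + 9.62 = 88.79.

88.8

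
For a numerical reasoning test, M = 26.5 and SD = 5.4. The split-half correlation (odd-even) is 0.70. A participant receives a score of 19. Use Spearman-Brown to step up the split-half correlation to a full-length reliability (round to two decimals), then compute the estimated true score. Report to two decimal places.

Spearman-Brown: ρ = 2r/(1 + r) = 2(0.70)/(1 + 0.70) = 1.400/1.70 = 0.8235 → 0.82
Weight the observed score by reliability and the mean by (1 − reliability): T̂ = 0.82·19 + 0.18·26.5 = 15.58 + 4.770 = 20.350.

20.35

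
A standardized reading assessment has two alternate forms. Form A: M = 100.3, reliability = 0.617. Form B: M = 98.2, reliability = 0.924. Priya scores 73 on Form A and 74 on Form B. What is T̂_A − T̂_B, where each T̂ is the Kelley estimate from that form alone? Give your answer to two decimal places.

T̂_A = 0.617(73) + 0.383(100.3) = 83.4559
T̂_B = 0.924(74) + 0.076(98.2) = 75.8392
T̂_A − T̂_B = 7.6167

7.62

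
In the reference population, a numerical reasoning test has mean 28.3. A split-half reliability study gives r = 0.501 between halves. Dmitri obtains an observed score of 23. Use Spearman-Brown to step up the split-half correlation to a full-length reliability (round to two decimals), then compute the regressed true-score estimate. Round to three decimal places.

24.749

Spearman-Brown: ρ = 2r/(1 + r) = 2(0.501)/(1 + 0.501) = 1.0020/1.501 = 0.6676 → 0.67
T̂ = ρX + (1 − ρ)μ
  = 0.67 × 23 + 0.33 × 28.3
  = 15.41 + 9.339
  = 24.7490
  ≈ 24.749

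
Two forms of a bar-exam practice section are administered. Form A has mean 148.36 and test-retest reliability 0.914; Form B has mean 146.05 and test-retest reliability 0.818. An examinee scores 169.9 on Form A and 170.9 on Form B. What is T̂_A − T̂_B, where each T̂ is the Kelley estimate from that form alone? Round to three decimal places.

T̂_A = 0.914(169.9) + 0.086(148.36) = 168.04756
T̂_B = 0.818(170.9) + 0.182(146.05) = 166.37730
T̂_A − T̂_B = 1.67026

1.670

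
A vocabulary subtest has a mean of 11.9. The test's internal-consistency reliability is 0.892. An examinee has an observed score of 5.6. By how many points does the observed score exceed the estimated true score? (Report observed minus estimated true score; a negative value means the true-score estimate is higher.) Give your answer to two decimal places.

-0.68

T̂ = 0.892(5.6) + 0.108(11.9) = 4.9952 + 1.2852 = 6.2804 → 6.280
X − T̂ = 5.6 − 6.280 = -0.680 → -0.68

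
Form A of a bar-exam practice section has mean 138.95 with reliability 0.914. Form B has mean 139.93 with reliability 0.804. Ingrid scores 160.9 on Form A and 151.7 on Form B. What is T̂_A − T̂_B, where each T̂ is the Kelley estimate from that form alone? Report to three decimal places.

9.619

T̂_A = 0.914(160.9) + 0.086(138.95) = 159.01230
T̂_B = 0.804(151.7) + 0.196(139.93) = 149.39308
T̂_A − T̂_B = 9.61922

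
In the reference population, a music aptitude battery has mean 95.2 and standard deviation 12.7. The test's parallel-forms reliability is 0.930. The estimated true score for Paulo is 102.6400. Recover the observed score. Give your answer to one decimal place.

103.2

T̂ = ρX + (1 − ρ)μ  ⇒  X = (T̂ − (1 − ρ)μ) / ρ
X = (102.6400 − 0.070 × 95.2) / 0.930 = (102.6400 − 6.6640) / 0.930 = 95.9760 / 0.930 = 103.200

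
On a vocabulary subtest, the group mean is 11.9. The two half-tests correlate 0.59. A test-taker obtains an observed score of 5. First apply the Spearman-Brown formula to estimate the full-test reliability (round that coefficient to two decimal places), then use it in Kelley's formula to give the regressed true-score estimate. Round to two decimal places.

6.79

Spearman-Brown: ρ = 2r/(1 + r) = 2(0.59)/(1 + 0.59) = 1.180/1.59 = 0.7421 → 0.74
Regress the observed score toward the mean by the unreliability: T̂ = 0.74·5 + 0.26·11.9 = 3.70 + 3.094 = 6.794.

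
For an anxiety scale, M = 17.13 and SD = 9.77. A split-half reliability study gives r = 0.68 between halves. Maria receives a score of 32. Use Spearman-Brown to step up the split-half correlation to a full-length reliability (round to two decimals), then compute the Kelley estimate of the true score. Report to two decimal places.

29.17

Spearman-Brown: ρ = 2r/(1 + r) = 2(0.68)/(1 + 0.68) = 1.360/1.68 = 0.8095 → 0.81
Regress the observed score toward the mean by the unreliability: T̂ = 0.81·32 + 0.19·17.13 = 25.92 + 3.2547 = 29.175.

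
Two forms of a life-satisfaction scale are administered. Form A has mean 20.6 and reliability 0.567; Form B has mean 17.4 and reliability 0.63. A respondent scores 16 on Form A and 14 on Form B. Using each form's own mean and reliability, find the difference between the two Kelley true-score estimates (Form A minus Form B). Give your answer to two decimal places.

2.73

T̂_A = 0.567(16) + 0.433(20.6) = 17.9918
T̂_B = 0.63(14) + 0.37(17.4) = 15.2580
T̂_A − T̂_B = 2.7338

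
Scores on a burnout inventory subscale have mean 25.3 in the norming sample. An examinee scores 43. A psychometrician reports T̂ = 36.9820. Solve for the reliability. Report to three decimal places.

0.660

T̂ = ρX + (1 − ρ)μ  ⇒  T̂ − μ = ρ(X − μ)
ρ = (T̂ − μ)/(X − μ) = (36.9820 − 25.3) / (43 − 25.3) = 11.6820 / 17.7 = 0.66000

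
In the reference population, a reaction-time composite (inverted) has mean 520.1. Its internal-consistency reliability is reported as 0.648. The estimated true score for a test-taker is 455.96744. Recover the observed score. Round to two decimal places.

421.13

T̂ = ρX + (1 − ρ)μ  ⇒  X = (T̂ − (1 − ρ)μ) / ρ
X = (455.96744 − 0.352 × 520.1) / 0.648 = (455.96744 − 183.0752) / 0.648 = 272.89224 / 0.648 = 421.1300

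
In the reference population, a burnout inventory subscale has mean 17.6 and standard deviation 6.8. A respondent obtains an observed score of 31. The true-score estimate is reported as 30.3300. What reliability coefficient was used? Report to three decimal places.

0.950

T̂ = ρX + (1 − ρ)μ  ⇒  T̂ − μ = ρ(X − μ)
ρ = (T̂ − μ)/(X − μ) = (30.3300 − 17.6) / (31 − 17.6) = 12.7300 / 13.4 = 0.95000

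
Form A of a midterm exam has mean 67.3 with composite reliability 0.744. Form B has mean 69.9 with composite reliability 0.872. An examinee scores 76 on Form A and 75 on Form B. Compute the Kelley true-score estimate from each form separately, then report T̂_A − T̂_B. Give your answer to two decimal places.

-0.57

T̂_A = 0.744(76) + 0.256(67.3) = 73.7728
T̂_B = 0.872(75) + 0.128(69.9) = 74.3472
T̂_A − T̂_B = -0.5744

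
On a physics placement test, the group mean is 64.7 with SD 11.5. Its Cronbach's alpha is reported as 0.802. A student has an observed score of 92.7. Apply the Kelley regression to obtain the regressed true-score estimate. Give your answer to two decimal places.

87.16

T̂ = 0.802(92.7) + 0.198(64.7) = 74.3454 + 12.8106 = 87.156 → 87.16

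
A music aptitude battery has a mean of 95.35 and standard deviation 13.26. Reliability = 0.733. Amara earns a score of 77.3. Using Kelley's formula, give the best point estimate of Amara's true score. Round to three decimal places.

T̂ = 0.733(77.3) + 0.267(95.35) = 56.6609 + 25.45845 = 82.1193 → 82.119

82.119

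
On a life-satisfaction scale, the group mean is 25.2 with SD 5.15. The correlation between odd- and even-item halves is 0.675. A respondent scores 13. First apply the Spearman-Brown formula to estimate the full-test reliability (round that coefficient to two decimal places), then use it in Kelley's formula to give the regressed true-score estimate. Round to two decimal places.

Spearman-Brown: ρ = 2r/(1 + r) = 2(0.675)/(1 + 0.675) = 1.3500/1.675 = 0.8060 → 0.81
T̂ = ρX + (1 − ρ)μ
  = 0.81 × 13 + 0.19 × 25.2
  = 10.53 + 4.788
  = 15.318
  ≈ 15.32

15.32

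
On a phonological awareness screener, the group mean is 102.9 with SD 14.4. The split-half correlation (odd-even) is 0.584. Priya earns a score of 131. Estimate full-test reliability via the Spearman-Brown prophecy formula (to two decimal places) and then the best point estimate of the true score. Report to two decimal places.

123.69

Spearman-Brown: ρ = 2r/(1 + r) = 2(0.584)/(1 + 0.584) = 1.1680/1.584 = 0.7374 → 0.74
Regress the observed score toward the mean by the unreliability: T̂ = 0.74·131 + 0.26·102.9 = 96.94 + 26.754 = 123.694.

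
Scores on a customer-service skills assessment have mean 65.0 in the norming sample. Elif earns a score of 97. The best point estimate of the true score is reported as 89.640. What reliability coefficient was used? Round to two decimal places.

T̂ = ρX + (1 − ρ)μ  ⇒  T̂ − μ = ρ(X − μ)
ρ = (T̂ − μ)/(X − μ) = (89.640 − 65.0) / (97 − 65.0) = 24.640 / 32.0 = 0.7700

0.77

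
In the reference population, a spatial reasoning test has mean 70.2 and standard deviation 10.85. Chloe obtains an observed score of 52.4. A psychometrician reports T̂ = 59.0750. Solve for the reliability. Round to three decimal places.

0.625

T̂ = ρX + (1 − ρ)μ  ⇒  T̂ − μ = ρ(X − μ)
ρ = (T̂ − μ)/(X − μ) = (59.0750 − 70.2) / (52.4 − 70.2) = -11.1250 / -17.8 = 0.62500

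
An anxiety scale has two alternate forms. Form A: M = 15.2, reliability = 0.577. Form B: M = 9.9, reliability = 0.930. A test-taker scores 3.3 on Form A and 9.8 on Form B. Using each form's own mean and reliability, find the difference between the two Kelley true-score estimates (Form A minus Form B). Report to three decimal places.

-1.473

T̂_A = 0.577(3.3) + 0.423(15.2) = 8.33370
T̂_B = 0.930(9.8) + 0.070(9.9) = 9.80700
T̂_A − T̂_B = -1.47330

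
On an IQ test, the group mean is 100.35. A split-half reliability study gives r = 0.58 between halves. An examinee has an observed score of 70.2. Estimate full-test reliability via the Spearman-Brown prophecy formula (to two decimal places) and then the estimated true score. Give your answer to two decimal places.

Spearman-Brown: ρ = 2r/(1 + r) = 2(0.58)/(1 + 0.58) = 1.160/1.58 = 0.7342 → 0.73
T̂ = ρX + (1 − ρ)μ
  = 0.73 × 70.2 + 0.27 × 100.35
  = 51.246 + 27.0945
  = 78.341
  ≈ 78.34

78.34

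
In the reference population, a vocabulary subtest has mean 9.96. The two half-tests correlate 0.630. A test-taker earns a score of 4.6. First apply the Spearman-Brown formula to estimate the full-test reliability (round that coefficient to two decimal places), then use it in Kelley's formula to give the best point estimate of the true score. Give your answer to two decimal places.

5.83

Spearman-Brown: ρ = 2r/(1 + r) = 2(0.630)/(1 + 0.630) = 1.2600/1.630 = 0.7730 → 0.77
T̂ = ρX + (1 − ρ)μ
  = 0.77 × 4.6 + 0.23 × 9.96
  = 3.542 + 2.2908
  = 5.833
  ≈ 5.83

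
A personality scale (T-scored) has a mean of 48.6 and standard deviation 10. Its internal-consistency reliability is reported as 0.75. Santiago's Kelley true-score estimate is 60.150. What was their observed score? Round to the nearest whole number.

64

T̂ = ρX + (1 − ρ)μ  ⇒  X = (T̂ − (1 − ρ)μ) / ρ
X = (60.150 − 0.25 × 48.6) / 0.75 = (60.150 − 12.150) / 0.75 = 48.000 / 0.75 = 64.00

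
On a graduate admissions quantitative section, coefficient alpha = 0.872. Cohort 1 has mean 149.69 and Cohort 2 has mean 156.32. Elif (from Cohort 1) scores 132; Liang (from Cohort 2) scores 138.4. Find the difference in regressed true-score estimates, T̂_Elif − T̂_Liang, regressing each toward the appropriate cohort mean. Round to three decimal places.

T̂_Elif = 0.872(132) + 0.128(149.69) = 134.26432
T̂_Liang = 0.872(138.4) + 0.128(156.32) = 140.69376
Difference = 134.26432 − 140.69376 = -6.42944

-6.429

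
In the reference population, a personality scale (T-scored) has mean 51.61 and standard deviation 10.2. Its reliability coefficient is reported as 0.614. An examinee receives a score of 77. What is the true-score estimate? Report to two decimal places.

T̂ = 0.614(77) + 0.386(51.61) = 47.278 + 19.92146 = 67.199 → 67.20

67.20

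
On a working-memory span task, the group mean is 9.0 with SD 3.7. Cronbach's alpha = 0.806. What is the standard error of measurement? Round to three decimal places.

SEM = SD · √(1 − ρ) = 3.7 × √0.194 = 3.7 × 0.4405 = 1.6297

1.630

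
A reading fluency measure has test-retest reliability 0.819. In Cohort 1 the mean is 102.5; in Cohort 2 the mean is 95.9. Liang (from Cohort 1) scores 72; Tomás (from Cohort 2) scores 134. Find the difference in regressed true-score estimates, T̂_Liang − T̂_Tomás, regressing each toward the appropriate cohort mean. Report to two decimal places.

-49.58

T̂_Liang = 0.819(72) + 0.181(102.5) = 77.5205
T̂_Tomás = 0.819(134) + 0.181(95.9) = 127.1039
Difference = 77.5205 − 127.1039 = -49.5834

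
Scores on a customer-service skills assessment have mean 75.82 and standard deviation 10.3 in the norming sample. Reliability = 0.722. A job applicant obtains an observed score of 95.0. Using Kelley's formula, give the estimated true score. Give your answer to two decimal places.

89.67

T̂ = 0.722(95.0) + 0.278(75.82) = 68.5900 + 21.07796 = 89.668 → 89.67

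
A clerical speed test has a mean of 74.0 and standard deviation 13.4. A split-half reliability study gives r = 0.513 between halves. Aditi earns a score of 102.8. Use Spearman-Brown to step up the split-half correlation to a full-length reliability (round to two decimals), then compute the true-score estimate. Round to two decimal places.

Spearman-Brown: ρ = 2r/(1 + r) = 2(0.513)/(1 + 0.513) = 1.0260/1.513 = 0.6781 → 0.68
T̂ = ρX + (1 − ρ)μ
  = 0.68 × 102.8 + 0.32 × 74.0
  = 69.904 + 23.680
  = 93.584
  ≈ 93.58

93.58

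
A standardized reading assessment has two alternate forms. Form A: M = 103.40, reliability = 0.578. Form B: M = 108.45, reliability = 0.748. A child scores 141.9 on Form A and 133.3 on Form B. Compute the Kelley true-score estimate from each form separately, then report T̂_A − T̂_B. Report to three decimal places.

-1.385

T̂_A = 0.578(141.9) + 0.422(103.40) = 125.65300
T̂_B = 0.748(133.3) + 0.252(108.45) = 127.03780
T̂_A − T̂_B = -1.38480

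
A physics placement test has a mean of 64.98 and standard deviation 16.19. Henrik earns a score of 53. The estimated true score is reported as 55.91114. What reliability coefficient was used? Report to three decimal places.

T̂ = ρX + (1 − ρ)μ  ⇒  T̂ − μ = ρ(X − μ)
ρ = (T̂ − μ)/(X − μ) = (55.91114 − 64.98) / (53 − 64.98) = -9.06886 / -11.98 = 0.75700

0.757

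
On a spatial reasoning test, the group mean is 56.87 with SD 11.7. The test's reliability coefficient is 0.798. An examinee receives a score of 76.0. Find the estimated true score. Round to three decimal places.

72.136

Regress the observed score toward the mean by the unreliability: T̂ = 0.798·76.0 + 0.202·56.87 = 60.6480 + 11.48774 = 72.1357.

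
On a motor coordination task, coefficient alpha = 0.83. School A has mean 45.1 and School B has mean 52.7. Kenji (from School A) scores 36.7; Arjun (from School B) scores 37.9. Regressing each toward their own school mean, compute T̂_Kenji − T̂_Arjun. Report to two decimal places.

-2.29

T̂_Kenji = 0.83(36.7) + 0.17(45.1) = 38.1280
T̂_Arjun = 0.83(37.9) + 0.17(52.7) = 40.4160
Difference = 38.1280 − 40.4160 = -2.2880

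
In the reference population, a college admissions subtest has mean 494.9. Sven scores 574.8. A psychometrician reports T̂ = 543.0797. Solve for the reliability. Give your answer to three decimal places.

T̂ = ρX + (1 − ρ)μ  ⇒  T̂ − μ = ρ(X − μ)
ρ = (T̂ − μ)/(X − μ) = (543.0797 − 494.9) / (574.8 − 494.9) = 48.1797 / 79.9 = 0.60300

0.603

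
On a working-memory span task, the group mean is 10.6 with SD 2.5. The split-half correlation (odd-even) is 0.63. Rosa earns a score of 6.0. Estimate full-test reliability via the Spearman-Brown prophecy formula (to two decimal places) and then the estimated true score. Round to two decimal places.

Spearman-Brown: ρ = 2r/(1 + r) = 2(0.63)/(1 + 0.63) = 1.260/1.63 = 0.7730 → 0.77
Weight the observed score by reliability and the mean by (1 − reliability): T̂ = 0.77·6.0 + 0.23·10.6 = 4.620 + 2.438 = 7.058.

7.06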